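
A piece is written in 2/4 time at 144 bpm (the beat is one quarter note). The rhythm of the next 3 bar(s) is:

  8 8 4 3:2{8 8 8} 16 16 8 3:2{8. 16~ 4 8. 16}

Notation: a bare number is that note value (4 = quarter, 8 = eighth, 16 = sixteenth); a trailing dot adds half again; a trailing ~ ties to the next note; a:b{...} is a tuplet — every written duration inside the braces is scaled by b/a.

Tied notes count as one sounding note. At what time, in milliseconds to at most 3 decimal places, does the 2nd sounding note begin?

note 2 onset = 1/2b = 208.333ms

1. 0.0ms @ 0 + 208.333ms (1/2)
2. 208.333ms @ 1/2 + 208.333ms (1/2)
3. 416.667ms @ 1 + 416.667ms (1)
4. 833.333ms @ 2 + 138.889ms (1/3)
5. 972.222ms @ 7/3 + 138.889ms (1/3)
6. 1111.111ms @ 8/3 + 138.889ms (1/3)
7. 1250.0ms @ 3 + 104.167ms (1/4)
8. 1354.167ms @ 13/4 + 104.167ms (1/4)
9. 1458.333ms @ 7/2 + 208.333ms (1/2)
10. 1666.667ms @ 4 + 208.333ms (1/2)
11. 1875.0ms @ 9/2 + 347.222ms (5/6)
12. 2222.222ms @ 16/3 + 208.333ms (1/2)
13. 2430.556ms @ 35/6 + 69.444ms (1/6)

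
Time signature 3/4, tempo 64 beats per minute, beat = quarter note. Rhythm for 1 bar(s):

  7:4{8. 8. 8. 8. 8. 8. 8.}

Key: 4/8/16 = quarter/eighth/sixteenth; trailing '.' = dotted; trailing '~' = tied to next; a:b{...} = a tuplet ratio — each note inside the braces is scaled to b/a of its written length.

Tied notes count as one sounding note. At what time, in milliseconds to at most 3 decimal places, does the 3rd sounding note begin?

note 3 onset = 6/7b = 803.571ms

1. 0.0ms @ 0 + 401.786ms (3/7)
2. 401.786ms @ 3/7 + 401.786ms (3/7)
3. 803.571ms @ 6/7 + 401.786ms (3/7)
4. 1205.357ms @ 9/7 + 401.786ms (3/7)
5. 1607.143ms @ 12/7 + 401.786ms (3/7)
6. 2008.929ms @ 15/7 + 401.786ms (3/7)
7. 2410.714ms @ 18/7 + 401.786ms (3/7)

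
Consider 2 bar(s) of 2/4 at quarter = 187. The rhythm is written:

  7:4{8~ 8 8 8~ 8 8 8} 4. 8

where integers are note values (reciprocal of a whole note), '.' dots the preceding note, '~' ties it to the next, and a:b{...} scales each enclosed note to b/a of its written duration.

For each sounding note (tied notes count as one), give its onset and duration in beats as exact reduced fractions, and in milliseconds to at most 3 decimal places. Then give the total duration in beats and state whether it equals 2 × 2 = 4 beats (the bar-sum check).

1) 0.0ms=0b +183.346ms=4/7b
2) 183.346ms=4/7b +91.673ms=2/7b
3) 275.019ms=6/7b +183.346ms=4/7b
4) 458.365ms=10/7b +91.673ms=2/7b
5) 550.038ms=12/7b +91.673ms=2/7b
6) 641.711ms=2b +481.283ms=3/2b
7) 1122.995ms=7/2b +160.428ms=1/2b
Σ=4b of 4 (187bpm 2/4) — PASS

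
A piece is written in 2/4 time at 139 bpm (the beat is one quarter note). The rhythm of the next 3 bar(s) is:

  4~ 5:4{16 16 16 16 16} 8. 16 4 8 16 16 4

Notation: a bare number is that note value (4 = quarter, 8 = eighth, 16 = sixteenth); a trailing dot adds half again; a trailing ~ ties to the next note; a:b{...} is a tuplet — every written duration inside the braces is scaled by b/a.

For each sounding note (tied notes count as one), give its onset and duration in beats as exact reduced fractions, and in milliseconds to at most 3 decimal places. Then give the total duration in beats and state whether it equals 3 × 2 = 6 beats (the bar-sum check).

1) 0.0ms=0b +517.986ms=6/5b
2) 517.986ms=6/5b +86.331ms=1/5b
3) 604.317ms=7/5b +86.331ms=1/5b
4) 690.647ms=8/5b +86.331ms=1/5b
5) 776.978ms=9/5b +86.331ms=1/5b
6) 863.309ms=2b +323.741ms=3/4b
7) 1187.05ms=11/4b +107.914ms=1/4b
8) 1294.964ms=3b +431.655ms=1b
9) 1726.619ms=4b +215.827ms=1/2b
10) 1942.446ms=9/2b +107.914ms=1/4b
11) 2050.36ms=19/4b +107.914ms=1/4b
12) 2158.273ms=5b +431.655ms=1b
Σ=6b of 6 (139bpm 2/4) — PASS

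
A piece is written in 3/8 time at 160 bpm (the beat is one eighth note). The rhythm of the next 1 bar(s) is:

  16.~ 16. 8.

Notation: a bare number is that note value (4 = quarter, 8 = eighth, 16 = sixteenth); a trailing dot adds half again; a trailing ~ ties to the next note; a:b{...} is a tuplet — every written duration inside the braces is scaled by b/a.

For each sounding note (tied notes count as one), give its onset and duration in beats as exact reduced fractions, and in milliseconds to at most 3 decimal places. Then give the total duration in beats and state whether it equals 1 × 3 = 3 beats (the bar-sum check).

1) 0.0ms=0b +562.5ms=3/2b
2) 562.5ms=3/2b +562.5ms=3/2b
Σ=3b of 3 (160bpm 3/8) — PASS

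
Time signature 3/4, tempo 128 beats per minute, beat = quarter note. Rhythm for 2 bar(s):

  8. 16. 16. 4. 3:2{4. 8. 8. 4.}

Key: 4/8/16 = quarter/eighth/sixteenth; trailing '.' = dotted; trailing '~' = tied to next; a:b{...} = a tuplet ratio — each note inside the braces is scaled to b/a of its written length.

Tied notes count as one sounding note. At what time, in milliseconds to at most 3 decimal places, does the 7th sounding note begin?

1. 0.0ms @ 0 + 351.562ms (3/4)
2. 351.562ms @ 3/4 + 175.781ms (3/8)
3. 527.344ms @ 9/8 + 175.781ms (3/8)
4. 703.125ms @ 3/2 + 703.125ms (3/2)
5. 1406.25ms @ 3 + 468.75ms (1)
6. 1875.0ms @ 4 + 234.375ms (1/2)
7. 2109.375ms @ 9/2 + 234.375ms (1/2)
8. 2343.75ms @ 5 + 468.75ms (1)

note 7 onset = 9/2b = 2109.375ms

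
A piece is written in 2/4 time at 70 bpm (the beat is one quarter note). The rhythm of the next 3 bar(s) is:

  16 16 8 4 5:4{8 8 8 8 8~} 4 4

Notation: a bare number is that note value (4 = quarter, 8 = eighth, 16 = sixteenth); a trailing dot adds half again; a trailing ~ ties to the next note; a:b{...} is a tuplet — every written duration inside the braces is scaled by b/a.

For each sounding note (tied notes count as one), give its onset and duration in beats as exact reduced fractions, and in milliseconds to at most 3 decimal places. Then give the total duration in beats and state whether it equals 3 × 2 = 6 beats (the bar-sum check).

1) 0.0ms=0b +214.286ms=1/4b
2) 214.286ms=1/4b +214.286ms=1/4b
3) 428.571ms=1/2b +428.571ms=1/2b
4) 857.143ms=1b +857.143ms=1b
5) 1714.286ms=2b +342.857ms=2/5b
6) 2057.143ms=12/5b +342.857ms=2/5b
7) 2400.0ms=14/5b +342.857ms=2/5b
8) 2742.857ms=16/5b +342.857ms=2/5b
9) 3085.714ms=18/5b +1200.0ms=7/5b
10) 4285.714ms=5b +857.143ms=1b
Σ=6b of 6 (70bpm 2/4) — PASS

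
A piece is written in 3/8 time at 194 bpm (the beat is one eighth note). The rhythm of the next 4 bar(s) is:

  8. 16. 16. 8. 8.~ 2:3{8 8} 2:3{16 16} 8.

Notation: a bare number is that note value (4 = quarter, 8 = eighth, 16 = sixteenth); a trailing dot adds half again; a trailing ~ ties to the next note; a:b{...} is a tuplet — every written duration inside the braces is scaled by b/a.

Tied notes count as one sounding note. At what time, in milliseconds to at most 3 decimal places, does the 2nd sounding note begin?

note 2 onset = 3/2b = 463.918ms

1. 0.0ms @ 0 + 463.918ms (3/2)
2. 463.918ms @ 3/2 + 231.959ms (3/4)
3. 695.876ms @ 9/4 + 231.959ms (3/4)
4. 927.835ms @ 3 + 463.918ms (3/2)
5. 1391.753ms @ 9/2 + 927.835ms (3)
6. 2319.588ms @ 15/2 + 463.918ms (3/2)
7. 2783.505ms @ 9 + 231.959ms (3/4)
8. 3015.464ms @ 39/4 + 231.959ms (3/4)
9. 3247.423ms @ 21/2 + 463.918ms (3/2)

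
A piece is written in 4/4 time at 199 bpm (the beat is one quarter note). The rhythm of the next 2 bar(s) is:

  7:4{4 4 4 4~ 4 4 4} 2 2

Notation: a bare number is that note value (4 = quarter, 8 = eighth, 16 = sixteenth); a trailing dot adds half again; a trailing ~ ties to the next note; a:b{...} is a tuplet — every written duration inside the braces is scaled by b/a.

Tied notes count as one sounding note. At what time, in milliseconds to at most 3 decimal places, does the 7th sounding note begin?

1. 0.0ms @ 0 + 172.29ms (4/7)
2. 172.29ms @ 4/7 + 172.29ms (4/7)
3. 344.58ms @ 8/7 + 172.29ms (4/7)
4. 516.87ms @ 12/7 + 344.58ms (8/7)
5. 861.45ms @ 20/7 + 172.29ms (4/7)
6. 1033.74ms @ 24/7 + 172.29ms (4/7)
7. 1206.03ms @ 4 + 603.015ms (2)
8. 1809.045ms @ 6 + 603.015ms (2)

note 7 onset = 4b = 1206.03ms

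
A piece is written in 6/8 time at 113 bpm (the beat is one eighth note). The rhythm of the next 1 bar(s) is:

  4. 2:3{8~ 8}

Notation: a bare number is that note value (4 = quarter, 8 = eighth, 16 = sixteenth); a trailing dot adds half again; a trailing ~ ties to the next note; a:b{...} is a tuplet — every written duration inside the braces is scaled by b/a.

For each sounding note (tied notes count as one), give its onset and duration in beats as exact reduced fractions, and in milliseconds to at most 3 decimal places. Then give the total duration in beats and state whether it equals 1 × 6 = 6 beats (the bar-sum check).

1) 0.0ms=0b +1592.92ms=3b
2) 1592.92ms=3b +1592.92ms=3b
Σ=6b of 6 (113bpm 6/8) — PASS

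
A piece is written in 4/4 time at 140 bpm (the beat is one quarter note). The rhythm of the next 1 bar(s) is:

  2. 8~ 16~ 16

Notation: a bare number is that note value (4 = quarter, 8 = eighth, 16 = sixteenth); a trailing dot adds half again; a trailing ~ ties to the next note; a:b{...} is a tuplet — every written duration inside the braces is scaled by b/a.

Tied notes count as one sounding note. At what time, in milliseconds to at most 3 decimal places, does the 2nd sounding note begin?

note 2 onset = 3b = 1285.714ms

1. 0.0ms @ 0 + 1285.714ms (3)
2. 1285.714ms @ 3 + 428.571ms (1)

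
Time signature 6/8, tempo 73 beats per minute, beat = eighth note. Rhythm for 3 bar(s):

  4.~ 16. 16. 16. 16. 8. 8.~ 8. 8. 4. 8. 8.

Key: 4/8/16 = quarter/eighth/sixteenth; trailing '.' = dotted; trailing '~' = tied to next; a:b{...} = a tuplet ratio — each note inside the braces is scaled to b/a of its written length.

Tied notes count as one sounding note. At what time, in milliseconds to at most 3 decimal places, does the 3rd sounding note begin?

1. 0.0ms @ 0 + 3082.192ms (15/4)
2. 3082.192ms @ 15/4 + 616.438ms (3/4)
3. 3698.63ms @ 9/2 + 616.438ms (3/4)
4. 4315.068ms @ 21/4 + 616.438ms (3/4)
5. 4931.507ms @ 6 + 1232.877ms (3/2)
6. 6164.384ms @ 15/2 + 2465.753ms (3)
7. 8630.137ms @ 21/2 + 1232.877ms (3/2)
8. 9863.014ms @ 12 + 2465.753ms (3)
9. 12328.767ms @ 15 + 1232.877ms (3/2)
10. 13561.644ms @ 33/2 + 1232.877ms (3/2)

note 3 onset = 9/2b = 3698.63ms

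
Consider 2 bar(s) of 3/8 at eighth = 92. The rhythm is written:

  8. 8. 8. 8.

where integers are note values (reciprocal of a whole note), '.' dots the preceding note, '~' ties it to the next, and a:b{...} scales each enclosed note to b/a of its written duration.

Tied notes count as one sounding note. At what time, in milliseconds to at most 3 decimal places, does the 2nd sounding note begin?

note 2 onset = 3/2b = 978.261ms

1. 0.0ms @ 0 + 978.261ms (3/2)
2. 978.261ms @ 3/2 + 978.261ms (3/2)
3. 1956.522ms @ 3 + 978.261ms (3/2)
4. 2934.783ms @ 9/2 + 978.261ms (3/2)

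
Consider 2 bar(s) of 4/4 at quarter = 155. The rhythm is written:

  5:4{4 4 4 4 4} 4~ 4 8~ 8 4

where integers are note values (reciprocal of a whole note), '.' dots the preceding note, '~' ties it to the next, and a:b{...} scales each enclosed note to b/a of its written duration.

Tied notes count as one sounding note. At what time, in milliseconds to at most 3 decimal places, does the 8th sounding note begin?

1. 0.0ms @ 0 + 309.677ms (4/5)
2. 309.677ms @ 4/5 + 309.677ms (4/5)
3. 619.355ms @ 8/5 + 309.677ms (4/5)
4. 929.032ms @ 12/5 + 309.677ms (4/5)
5. 1238.71ms @ 16/5 + 309.677ms (4/5)
6. 1548.387ms @ 4 + 774.194ms (2)
7. 2322.581ms @ 6 + 387.097ms (1)
8. 2709.677ms @ 7 + 387.097ms (1)

note 8 onset = 7b = 2709.677ms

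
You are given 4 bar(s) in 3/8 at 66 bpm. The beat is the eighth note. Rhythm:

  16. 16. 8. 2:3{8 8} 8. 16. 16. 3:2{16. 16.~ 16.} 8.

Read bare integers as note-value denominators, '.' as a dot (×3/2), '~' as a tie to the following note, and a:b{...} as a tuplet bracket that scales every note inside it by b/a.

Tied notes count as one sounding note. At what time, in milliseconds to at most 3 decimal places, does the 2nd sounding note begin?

1. 0.0ms @ 0 + 681.818ms (3/4)
2. 681.818ms @ 3/4 + 681.818ms (3/4)
3. 1363.636ms @ 3/2 + 1363.636ms (3/2)
4. 2727.273ms @ 3 + 1363.636ms (3/2)
5. 4090.909ms @ 9/2 + 1363.636ms (3/2)
6. 5454.545ms @ 6 + 1363.636ms (3/2)
7. 6818.182ms @ 15/2 + 681.818ms (3/4)
8. 7500.0ms @ 33/4 + 681.818ms (3/4)
9. 8181.818ms @ 9 + 454.545ms (1/2)
10. 8636.364ms @ 19/2 + 909.091ms (1)
11. 9545.455ms @ 21/2 + 1363.636ms (3/2)

note 2 onset = 3/4b = 681.818ms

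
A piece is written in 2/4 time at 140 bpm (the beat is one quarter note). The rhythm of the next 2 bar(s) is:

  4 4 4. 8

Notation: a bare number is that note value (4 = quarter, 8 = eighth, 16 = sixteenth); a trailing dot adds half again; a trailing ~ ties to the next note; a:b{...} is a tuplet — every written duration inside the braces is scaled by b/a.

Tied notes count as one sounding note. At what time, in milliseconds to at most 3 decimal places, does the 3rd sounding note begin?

note 3 onset = 2b = 857.143ms

1. 0.0ms @ 0 + 428.571ms (1)
2. 428.571ms @ 1 + 428.571ms (1)
3. 857.143ms @ 2 + 642.857ms (3/2)
4. 1500.0ms @ 7/2 + 214.286ms (1/2)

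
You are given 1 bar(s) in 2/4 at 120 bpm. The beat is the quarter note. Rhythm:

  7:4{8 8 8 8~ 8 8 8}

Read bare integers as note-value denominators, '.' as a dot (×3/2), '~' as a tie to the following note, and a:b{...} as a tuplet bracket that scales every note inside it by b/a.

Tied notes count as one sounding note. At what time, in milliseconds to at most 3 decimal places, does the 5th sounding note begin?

note 5 onset = 10/7b = 714.286ms

1. 0.0ms @ 0 + 142.857ms (2/7)
2. 142.857ms @ 2/7 + 142.857ms (2/7)
3. 285.714ms @ 4/7 + 142.857ms (2/7)
4. 428.571ms @ 6/7 + 285.714ms (4/7)
5. 714.286ms @ 10/7 + 142.857ms (2/7)
6. 857.143ms @ 12/7 + 142.857ms (2/7)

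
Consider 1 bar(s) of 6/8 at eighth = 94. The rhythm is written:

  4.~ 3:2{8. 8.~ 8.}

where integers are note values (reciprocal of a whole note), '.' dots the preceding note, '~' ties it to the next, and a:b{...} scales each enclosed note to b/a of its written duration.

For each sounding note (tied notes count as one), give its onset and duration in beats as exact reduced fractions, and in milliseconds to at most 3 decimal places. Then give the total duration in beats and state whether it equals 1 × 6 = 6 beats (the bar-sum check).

1) 0.0ms=0b +2553.191ms=4b
2) 2553.191ms=4b +1276.596ms=2b
Σ=6b of 6 (94bpm 6/8) — PASS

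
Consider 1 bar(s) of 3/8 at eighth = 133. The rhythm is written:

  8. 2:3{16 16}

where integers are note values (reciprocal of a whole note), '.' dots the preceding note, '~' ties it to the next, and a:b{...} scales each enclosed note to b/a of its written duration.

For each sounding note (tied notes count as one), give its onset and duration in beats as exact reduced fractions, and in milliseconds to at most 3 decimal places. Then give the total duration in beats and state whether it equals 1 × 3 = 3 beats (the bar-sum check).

1) 0.0ms=0b +676.692ms=3/2b
2) 676.692ms=3/2b +338.346ms=3/4b
3) 1015.038ms=9/4b +338.346ms=3/4b
Σ=3b of 3 (133bpm 3/8) — PASS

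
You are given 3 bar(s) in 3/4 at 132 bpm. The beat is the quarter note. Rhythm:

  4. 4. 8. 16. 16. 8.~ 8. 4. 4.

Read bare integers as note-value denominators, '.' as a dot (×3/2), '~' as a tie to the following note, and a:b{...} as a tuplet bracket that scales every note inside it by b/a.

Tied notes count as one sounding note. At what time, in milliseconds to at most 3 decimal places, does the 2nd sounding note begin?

1. 0.0ms @ 0 + 681.818ms (3/2)
2. 681.818ms @ 3/2 + 681.818ms (3/2)
3. 1363.636ms @ 3 + 340.909ms (3/4)
4. 1704.545ms @ 15/4 + 170.455ms (3/8)
5. 1875.0ms @ 33/8 + 170.455ms (3/8)
6. 2045.455ms @ 9/2 + 681.818ms (3/2)
7. 2727.273ms @ 6 + 681.818ms (3/2)
8. 3409.091ms @ 15/2 + 681.818ms (3/2)

note 2 onset = 3/2b = 681.818ms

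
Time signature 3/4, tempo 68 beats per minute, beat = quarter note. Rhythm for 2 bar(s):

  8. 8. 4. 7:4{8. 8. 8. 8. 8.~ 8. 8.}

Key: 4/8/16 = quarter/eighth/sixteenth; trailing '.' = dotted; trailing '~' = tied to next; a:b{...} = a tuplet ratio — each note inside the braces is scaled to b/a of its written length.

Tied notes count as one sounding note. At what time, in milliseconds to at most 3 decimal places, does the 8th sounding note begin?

1. 0.0ms @ 0 + 661.765ms (3/4)
2. 661.765ms @ 3/4 + 661.765ms (3/4)
3. 1323.529ms @ 3/2 + 1323.529ms (3/2)
4. 2647.059ms @ 3 + 378.151ms (3/7)
5. 3025.21ms @ 24/7 + 378.151ms (3/7)
6. 3403.361ms @ 27/7 + 378.151ms (3/7)
7. 3781.513ms @ 30/7 + 378.151ms (3/7)
8. 4159.664ms @ 33/7 + 756.303ms (6/7)
9. 4915.966ms @ 39/7 + 378.151ms (3/7)

note 8 onset = 33/7b = 4159.664ms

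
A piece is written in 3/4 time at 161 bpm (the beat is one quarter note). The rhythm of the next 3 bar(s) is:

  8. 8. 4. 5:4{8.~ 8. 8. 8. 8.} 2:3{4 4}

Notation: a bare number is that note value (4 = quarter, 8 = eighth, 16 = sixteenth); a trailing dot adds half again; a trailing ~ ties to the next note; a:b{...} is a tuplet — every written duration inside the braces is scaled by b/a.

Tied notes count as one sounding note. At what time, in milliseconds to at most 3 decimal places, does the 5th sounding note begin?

note 5 onset = 21/5b = 1565.217ms

1. 0.0ms @ 0 + 279.503ms (3/4)
2. 279.503ms @ 3/4 + 279.503ms (3/4)
3. 559.006ms @ 3/2 + 559.006ms (3/2)
4. 1118.012ms @ 3 + 447.205ms (6/5)
5. 1565.217ms @ 21/5 + 223.602ms (3/5)
6. 1788.82ms @ 24/5 + 223.602ms (3/5)
7. 2012.422ms @ 27/5 + 223.602ms (3/5)
8. 2236.025ms @ 6 + 559.006ms (3/2)
9. 2795.031ms @ 15/2 + 559.006ms (3/2)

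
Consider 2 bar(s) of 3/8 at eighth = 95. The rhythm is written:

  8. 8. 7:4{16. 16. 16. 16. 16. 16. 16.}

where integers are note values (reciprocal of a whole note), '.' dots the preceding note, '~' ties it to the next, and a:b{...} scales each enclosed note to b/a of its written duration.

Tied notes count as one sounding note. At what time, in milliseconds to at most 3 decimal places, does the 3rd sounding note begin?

note 3 onset = 3b = 1894.737ms

1. 0.0ms @ 0 + 947.368ms (3/2)
2. 947.368ms @ 3/2 + 947.368ms (3/2)
3. 1894.737ms @ 3 + 270.677ms (3/7)
4. 2165.414ms @ 24/7 + 270.677ms (3/7)
5. 2436.09ms @ 27/7 + 270.677ms (3/7)
6. 2706.767ms @ 30/7 + 270.677ms (3/7)
7. 2977.444ms @ 33/7 + 270.677ms (3/7)
8. 3248.12ms @ 36/7 + 270.677ms (3/7)
9. 3518.797ms @ 39/7 + 270.677ms (3/7)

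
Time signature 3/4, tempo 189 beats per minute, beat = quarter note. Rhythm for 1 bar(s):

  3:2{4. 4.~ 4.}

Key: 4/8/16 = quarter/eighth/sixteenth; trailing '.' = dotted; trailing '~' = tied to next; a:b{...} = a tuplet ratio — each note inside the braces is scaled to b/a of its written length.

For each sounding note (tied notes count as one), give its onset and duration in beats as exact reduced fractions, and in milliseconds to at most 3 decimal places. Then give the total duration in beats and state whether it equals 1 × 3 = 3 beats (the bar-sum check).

1) 0.0ms=0b +317.46ms=1b
2) 317.46ms=1b +634.921ms=2b
Σ=3b of 3 (189bpm 3/4) — PASS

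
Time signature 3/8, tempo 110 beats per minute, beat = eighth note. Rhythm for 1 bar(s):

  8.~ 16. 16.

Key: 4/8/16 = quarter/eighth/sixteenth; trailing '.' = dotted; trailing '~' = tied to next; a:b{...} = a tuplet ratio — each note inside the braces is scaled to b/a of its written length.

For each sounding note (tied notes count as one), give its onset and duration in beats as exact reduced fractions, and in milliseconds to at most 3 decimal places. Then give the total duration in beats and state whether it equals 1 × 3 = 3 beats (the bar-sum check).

1) 0.0ms=0b +1227.273ms=9/4b
2) 1227.273ms=9/4b +409.091ms=3/4b
Σ=3b of 3 (110bpm 3/8) — PASS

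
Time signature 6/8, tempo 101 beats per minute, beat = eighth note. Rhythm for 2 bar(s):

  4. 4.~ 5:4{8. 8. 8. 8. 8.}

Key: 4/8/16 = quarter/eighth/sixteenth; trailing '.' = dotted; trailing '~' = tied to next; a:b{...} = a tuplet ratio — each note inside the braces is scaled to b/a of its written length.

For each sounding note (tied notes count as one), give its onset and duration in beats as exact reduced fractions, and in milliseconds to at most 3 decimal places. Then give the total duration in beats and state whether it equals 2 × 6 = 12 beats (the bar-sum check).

1) 0.0ms=0b +1782.178ms=3b
2) 1782.178ms=3b +2495.05ms=21/5b
3) 4277.228ms=36/5b +712.871ms=6/5b
4) 4990.099ms=42/5b +712.871ms=6/5b
5) 5702.97ms=48/5b +712.871ms=6/5b
6) 6415.842ms=54/5b +712.871ms=6/5b
Σ=12b of 12 (101bpm 6/8) — PASS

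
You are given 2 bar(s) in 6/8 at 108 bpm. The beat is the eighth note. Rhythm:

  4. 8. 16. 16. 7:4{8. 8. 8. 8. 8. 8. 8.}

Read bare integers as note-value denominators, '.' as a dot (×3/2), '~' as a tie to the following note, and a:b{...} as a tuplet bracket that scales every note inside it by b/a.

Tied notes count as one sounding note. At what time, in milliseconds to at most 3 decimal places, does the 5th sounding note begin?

1. 0.0ms @ 0 + 1666.667ms (3)
2. 1666.667ms @ 3 + 833.333ms (3/2)
3. 2500.0ms @ 9/2 + 416.667ms (3/4)
4. 2916.667ms @ 21/4 + 416.667ms (3/4)
5. 3333.333ms @ 6 + 476.19ms (6/7)
6. 3809.524ms @ 48/7 + 476.19ms (6/7)
7. 4285.714ms @ 54/7 + 476.19ms (6/7)
8. 4761.905ms @ 60/7 + 476.19ms (6/7)
9. 5238.095ms @ 66/7 + 476.19ms (6/7)
10. 5714.286ms @ 72/7 + 476.19ms (6/7)
11. 6190.476ms @ 78/7 + 476.19ms (6/7)

note 5 onset = 6b = 3333.333ms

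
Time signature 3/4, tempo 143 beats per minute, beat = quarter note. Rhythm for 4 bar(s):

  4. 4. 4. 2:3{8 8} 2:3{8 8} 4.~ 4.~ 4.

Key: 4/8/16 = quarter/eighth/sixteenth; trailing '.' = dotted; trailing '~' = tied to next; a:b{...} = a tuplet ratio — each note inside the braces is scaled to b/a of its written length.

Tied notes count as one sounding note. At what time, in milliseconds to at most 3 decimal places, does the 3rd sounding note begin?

note 3 onset = 3b = 1258.741ms

1. 0.0ms @ 0 + 629.371ms (3/2)
2. 629.371ms @ 3/2 + 629.371ms (3/2)
3. 1258.741ms @ 3 + 629.371ms (3/2)
4. 1888.112ms @ 9/2 + 314.685ms (3/4)
5. 2202.797ms @ 21/4 + 314.685ms (3/4)
6. 2517.483ms @ 6 + 314.685ms (3/4)
7. 2832.168ms @ 27/4 + 314.685ms (3/4)
8. 3146.853ms @ 15/2 + 1888.112ms (9/2)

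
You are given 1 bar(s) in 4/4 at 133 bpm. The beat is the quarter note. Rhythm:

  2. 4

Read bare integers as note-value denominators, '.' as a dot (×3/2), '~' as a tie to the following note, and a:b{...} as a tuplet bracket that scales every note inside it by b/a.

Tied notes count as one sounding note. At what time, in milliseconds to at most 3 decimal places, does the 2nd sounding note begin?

note 2 onset = 3b = 1353.383ms

1. 0.0ms @ 0 + 1353.383ms (3)
2. 1353.383ms @ 3 + 451.128ms (1)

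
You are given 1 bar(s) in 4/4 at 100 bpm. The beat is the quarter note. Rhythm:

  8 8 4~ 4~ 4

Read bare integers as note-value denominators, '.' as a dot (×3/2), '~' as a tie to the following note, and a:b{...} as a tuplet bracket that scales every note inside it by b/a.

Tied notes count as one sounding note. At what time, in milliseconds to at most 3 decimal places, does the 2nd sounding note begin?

note 2 onset = 1/2b = 300.0ms

1. 0.0ms @ 0 + 300.0ms (1/2)
2. 300.0ms @ 1/2 + 300.0ms (1/2)
3. 600.0ms @ 1 + 1800.0ms (3)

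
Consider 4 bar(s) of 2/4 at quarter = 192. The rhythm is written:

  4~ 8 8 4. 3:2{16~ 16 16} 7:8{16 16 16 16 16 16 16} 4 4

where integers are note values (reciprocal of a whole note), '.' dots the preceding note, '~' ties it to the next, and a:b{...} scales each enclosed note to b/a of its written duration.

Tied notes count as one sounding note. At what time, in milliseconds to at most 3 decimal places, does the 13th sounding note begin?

note 13 onset = 6b = 1875.0ms

1. 0.0ms @ 0 + 468.75ms (3/2)
2. 468.75ms @ 3/2 + 156.25ms (1/2)
3. 625.0ms @ 2 + 468.75ms (3/2)
4. 1093.75ms @ 7/2 + 104.167ms (1/3)
5. 1197.917ms @ 23/6 + 52.083ms (1/6)
6. 1250.0ms @ 4 + 89.286ms (2/7)
7. 1339.286ms @ 30/7 + 89.286ms (2/7)
8. 1428.571ms @ 32/7 + 89.286ms (2/7)
9. 1517.857ms @ 34/7 + 89.286ms (2/7)
10. 1607.143ms @ 36/7 + 89.286ms (2/7)
11. 1696.429ms @ 38/7 + 89.286ms (2/7)
12. 1785.714ms @ 40/7 + 89.286ms (2/7)
13. 1875.0ms @ 6 + 312.5ms (1)
14. 2187.5ms @ 7 + 312.5ms (1)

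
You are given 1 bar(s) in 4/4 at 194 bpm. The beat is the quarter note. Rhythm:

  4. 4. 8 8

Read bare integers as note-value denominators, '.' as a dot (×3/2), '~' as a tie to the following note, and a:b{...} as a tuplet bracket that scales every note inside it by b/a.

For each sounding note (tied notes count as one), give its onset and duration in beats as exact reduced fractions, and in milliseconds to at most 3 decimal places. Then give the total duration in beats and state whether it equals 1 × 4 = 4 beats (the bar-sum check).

1) 0.0ms=0b +463.918ms=3/2b
2) 463.918ms=3/2b +463.918ms=3/2b
3) 927.835ms=3b +154.639ms=1/2b
4) 1082.474ms=7/2b +154.639ms=1/2b
Σ=4b of 4 (194bpm 4/4) — PASS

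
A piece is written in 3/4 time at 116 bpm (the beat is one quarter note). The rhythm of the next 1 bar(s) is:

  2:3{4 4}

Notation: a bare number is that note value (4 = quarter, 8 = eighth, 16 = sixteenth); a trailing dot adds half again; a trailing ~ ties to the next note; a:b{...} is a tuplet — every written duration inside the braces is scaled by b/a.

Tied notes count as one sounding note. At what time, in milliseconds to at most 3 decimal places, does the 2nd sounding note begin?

note 2 onset = 3/2b = 775.862ms

1. 0.0ms @ 0 + 775.862ms (3/2)
2. 775.862ms @ 3/2 + 775.862ms (3/2)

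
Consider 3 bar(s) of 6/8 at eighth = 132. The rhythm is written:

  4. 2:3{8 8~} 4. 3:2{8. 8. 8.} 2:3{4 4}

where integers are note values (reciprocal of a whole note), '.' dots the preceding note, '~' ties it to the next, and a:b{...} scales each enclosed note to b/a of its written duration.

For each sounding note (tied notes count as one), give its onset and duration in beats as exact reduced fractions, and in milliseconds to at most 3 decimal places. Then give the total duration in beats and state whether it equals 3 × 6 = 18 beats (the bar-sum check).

1) 0.0ms=0b +1363.636ms=3b
2) 1363.636ms=3b +681.818ms=3/2b
3) 2045.455ms=9/2b +2045.455ms=9/2b
4) 4090.909ms=9b +454.545ms=1b
5) 4545.455ms=10b +454.545ms=1b
6) 5000.0ms=11b +454.545ms=1b
7) 5454.545ms=12b +1363.636ms=3b
8) 6818.182ms=15b +1363.636ms=3b
Σ=18b of 18 (132bpm 6/8) — PASS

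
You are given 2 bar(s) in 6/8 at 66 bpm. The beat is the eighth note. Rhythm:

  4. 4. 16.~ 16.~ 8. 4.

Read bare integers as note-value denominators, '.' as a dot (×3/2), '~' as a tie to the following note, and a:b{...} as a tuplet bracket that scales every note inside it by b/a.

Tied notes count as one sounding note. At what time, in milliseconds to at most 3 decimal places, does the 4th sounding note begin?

1. 0.0ms @ 0 + 2727.273ms (3)
2. 2727.273ms @ 3 + 2727.273ms (3)
3. 5454.545ms @ 6 + 2727.273ms (3)
4. 8181.818ms @ 9 + 2727.273ms (3)

note 4 onset = 9b = 8181.818ms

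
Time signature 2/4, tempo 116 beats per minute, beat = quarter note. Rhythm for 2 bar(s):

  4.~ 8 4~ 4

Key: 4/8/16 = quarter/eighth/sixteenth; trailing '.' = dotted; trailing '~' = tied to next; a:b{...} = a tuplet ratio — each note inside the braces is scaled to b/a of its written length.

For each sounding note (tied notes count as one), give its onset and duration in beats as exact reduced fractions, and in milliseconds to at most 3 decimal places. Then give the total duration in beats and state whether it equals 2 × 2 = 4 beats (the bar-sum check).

1) 0.0ms=0b +1034.483ms=2b
2) 1034.483ms=2b +1034.483ms=2b
Σ=4b of 4 (116bpm 2/4) — PASS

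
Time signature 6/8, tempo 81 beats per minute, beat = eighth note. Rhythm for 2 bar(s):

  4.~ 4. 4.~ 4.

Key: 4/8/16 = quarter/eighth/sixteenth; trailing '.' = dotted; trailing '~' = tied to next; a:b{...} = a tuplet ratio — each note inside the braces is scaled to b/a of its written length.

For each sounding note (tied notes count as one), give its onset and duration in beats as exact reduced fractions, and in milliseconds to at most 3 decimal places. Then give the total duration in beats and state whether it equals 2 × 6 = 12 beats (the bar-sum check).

1) 0.0ms=0b +4444.444ms=6b
2) 4444.444ms=6b +4444.444ms=6b
Σ=12b of 12 (81bpm 6/8) — PASS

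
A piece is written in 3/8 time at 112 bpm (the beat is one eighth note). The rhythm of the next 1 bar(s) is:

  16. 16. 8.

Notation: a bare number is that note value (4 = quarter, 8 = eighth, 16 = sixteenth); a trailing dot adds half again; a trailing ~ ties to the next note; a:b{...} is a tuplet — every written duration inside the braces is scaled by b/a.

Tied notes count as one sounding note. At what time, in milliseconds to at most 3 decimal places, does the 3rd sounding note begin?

note 3 onset = 3/2b = 803.571ms

1. 0.0ms @ 0 + 401.786ms (3/4)
2. 401.786ms @ 3/4 + 401.786ms (3/4)
3. 803.571ms @ 3/2 + 803.571ms (3/2)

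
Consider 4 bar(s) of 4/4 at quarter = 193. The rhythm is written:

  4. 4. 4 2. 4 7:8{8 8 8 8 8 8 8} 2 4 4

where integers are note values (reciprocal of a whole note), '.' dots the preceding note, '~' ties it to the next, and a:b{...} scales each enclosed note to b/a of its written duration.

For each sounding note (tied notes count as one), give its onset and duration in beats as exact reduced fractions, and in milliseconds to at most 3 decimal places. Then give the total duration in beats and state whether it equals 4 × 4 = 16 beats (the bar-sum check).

1) 0.0ms=0b +466.321ms=3/2b
2) 466.321ms=3/2b +466.321ms=3/2b
3) 932.642ms=3b +310.881ms=1b
4) 1243.523ms=4b +932.642ms=3b
5) 2176.166ms=7b +310.881ms=1b
6) 2487.047ms=8b +177.646ms=4/7b
7) 2664.693ms=60/7b +177.646ms=4/7b
8) 2842.339ms=64/7b +177.646ms=4/7b
9) 3019.985ms=68/7b +177.646ms=4/7b
10) 3197.631ms=72/7b +177.646ms=4/7b
11) 3375.278ms=76/7b +177.646ms=4/7b
12) 3552.924ms=80/7b +177.646ms=4/7b
13) 3730.57ms=12b +621.762ms=2b
14) 4352.332ms=14b +310.881ms=1b
15) 4663.212ms=15b +310.881ms=1b
Σ=16b of 16 (193bpm 4/4) — PASS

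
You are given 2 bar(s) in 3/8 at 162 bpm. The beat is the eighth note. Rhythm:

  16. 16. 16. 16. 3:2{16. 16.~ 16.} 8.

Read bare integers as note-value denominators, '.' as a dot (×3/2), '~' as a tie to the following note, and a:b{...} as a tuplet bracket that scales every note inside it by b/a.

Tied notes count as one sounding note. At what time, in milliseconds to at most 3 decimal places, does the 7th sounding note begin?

note 7 onset = 9/2b = 1666.667ms

1. 0.0ms @ 0 + 277.778ms (3/4)
2. 277.778ms @ 3/4 + 277.778ms (3/4)
3. 555.556ms @ 3/2 + 277.778ms (3/4)
4. 833.333ms @ 9/4 + 277.778ms (3/4)
5. 1111.111ms @ 3 + 185.185ms (1/2)
6. 1296.296ms @ 7/2 + 370.37ms (1)
7. 1666.667ms @ 9/2 + 555.556ms (3/2)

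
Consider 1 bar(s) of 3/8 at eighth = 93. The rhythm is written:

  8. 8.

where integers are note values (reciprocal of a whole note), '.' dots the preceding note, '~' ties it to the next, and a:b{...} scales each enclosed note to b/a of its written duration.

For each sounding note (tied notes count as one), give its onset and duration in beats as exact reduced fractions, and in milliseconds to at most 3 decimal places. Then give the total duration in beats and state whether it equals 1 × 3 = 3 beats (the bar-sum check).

1) 0.0ms=0b +967.742ms=3/2b
2) 967.742ms=3/2b +967.742ms=3/2b
Σ=3b of 3 (93bpm 3/8) — PASS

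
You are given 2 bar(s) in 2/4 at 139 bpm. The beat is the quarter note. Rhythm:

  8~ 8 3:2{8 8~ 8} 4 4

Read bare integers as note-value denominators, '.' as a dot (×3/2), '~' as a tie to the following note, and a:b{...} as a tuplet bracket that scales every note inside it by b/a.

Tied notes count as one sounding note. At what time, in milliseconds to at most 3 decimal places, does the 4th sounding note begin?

1. 0.0ms @ 0 + 431.655ms (1)
2. 431.655ms @ 1 + 143.885ms (1/3)
3. 575.54ms @ 4/3 + 287.77ms (2/3)
4. 863.309ms @ 2 + 431.655ms (1)
5. 1294.964ms @ 3 + 431.655ms (1)

note 4 onset = 2b = 863.309ms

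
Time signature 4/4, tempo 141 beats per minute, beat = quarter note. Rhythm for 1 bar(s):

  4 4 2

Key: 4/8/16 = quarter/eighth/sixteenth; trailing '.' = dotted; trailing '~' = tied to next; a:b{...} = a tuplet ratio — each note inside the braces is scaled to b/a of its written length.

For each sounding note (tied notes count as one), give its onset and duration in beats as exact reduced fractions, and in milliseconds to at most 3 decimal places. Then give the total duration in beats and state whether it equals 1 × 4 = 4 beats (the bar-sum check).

1) 0.0ms=0b +425.532ms=1b
2) 425.532ms=1b +425.532ms=1b
3) 851.064ms=2b +851.064ms=2b
Σ=4b of 4 (141bpm 4/4) — PASS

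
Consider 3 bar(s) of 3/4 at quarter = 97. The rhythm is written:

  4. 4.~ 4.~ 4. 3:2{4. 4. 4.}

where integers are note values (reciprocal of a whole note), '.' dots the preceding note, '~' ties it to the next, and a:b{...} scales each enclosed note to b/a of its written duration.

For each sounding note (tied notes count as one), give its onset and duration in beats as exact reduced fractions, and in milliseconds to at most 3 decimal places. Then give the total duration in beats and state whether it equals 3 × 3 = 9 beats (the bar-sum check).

1) 0.0ms=0b +927.835ms=3/2b
2) 927.835ms=3/2b +2783.505ms=9/2b
3) 3711.34ms=6b +618.557ms=1b
4) 4329.897ms=7b +618.557ms=1b
5) 4948.454ms=8b +618.557ms=1b
Σ=9b of 9 (97bpm 3/4) — PASS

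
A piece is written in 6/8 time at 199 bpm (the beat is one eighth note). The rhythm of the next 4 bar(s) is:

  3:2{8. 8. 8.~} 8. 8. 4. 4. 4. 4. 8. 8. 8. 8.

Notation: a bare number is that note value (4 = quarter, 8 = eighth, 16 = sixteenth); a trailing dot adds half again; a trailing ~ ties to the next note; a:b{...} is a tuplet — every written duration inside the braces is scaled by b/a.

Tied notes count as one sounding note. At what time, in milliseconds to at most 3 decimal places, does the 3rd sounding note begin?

1. 0.0ms @ 0 + 301.508ms (1)
2. 301.508ms @ 1 + 301.508ms (1)
3. 603.015ms @ 2 + 753.769ms (5/2)
4. 1356.784ms @ 9/2 + 452.261ms (3/2)
5. 1809.045ms @ 6 + 904.523ms (3)
6. 2713.568ms @ 9 + 904.523ms (3)
7. 3618.09ms @ 12 + 904.523ms (3)
8. 4522.613ms @ 15 + 904.523ms (3)
9. 5427.136ms @ 18 + 452.261ms (3/2)
10. 5879.397ms @ 39/2 + 452.261ms (3/2)
11. 6331.658ms @ 21 + 452.261ms (3/2)
12. 6783.92ms @ 45/2 + 452.261ms (3/2)

note 3 onset = 2b = 603.015ms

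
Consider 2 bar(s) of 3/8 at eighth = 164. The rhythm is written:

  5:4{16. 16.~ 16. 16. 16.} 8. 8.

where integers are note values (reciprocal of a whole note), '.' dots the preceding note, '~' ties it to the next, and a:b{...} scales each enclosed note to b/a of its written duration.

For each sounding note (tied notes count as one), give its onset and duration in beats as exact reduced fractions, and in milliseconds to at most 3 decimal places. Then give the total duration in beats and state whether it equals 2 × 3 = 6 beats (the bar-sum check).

1) 0.0ms=0b +219.512ms=3/5b
2) 219.512ms=3/5b +439.024ms=6/5b
3) 658.537ms=9/5b +219.512ms=3/5b
4) 878.049ms=12/5b +219.512ms=3/5b
5) 1097.561ms=3b +548.78ms=3/2b
6) 1646.341ms=9/2b +548.78ms=3/2b
Σ=6b of 6 (164bpm 3/8) — PASS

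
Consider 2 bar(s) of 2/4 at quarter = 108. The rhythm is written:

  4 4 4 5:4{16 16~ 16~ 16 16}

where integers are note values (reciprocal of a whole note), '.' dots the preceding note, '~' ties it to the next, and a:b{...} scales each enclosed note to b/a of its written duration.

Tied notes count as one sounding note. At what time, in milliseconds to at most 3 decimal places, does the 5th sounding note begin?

note 5 onset = 16/5b = 1777.778ms

1. 0.0ms @ 0 + 555.556ms (1)
2. 555.556ms @ 1 + 555.556ms (1)
3. 1111.111ms @ 2 + 555.556ms (1)
4. 1666.667ms @ 3 + 111.111ms (1/5)
5. 1777.778ms @ 16/5 + 333.333ms (3/5)
6. 2111.111ms @ 19/5 + 111.111ms (1/5)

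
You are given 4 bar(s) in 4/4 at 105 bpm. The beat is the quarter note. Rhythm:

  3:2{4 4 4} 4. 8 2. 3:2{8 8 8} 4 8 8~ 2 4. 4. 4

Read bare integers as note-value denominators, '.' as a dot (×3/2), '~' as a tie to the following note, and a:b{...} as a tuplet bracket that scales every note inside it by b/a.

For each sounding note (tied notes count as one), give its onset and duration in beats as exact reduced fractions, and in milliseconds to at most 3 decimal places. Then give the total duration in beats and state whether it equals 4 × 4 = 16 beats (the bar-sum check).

1) 0.0ms=0b +380.952ms=2/3b
2) 380.952ms=2/3b +380.952ms=2/3b
3) 761.905ms=4/3b +380.952ms=2/3b
4) 1142.857ms=2b +857.143ms=3/2b
5) 2000.0ms=7/2b +285.714ms=1/2b
6) 2285.714ms=4b +1714.286ms=3b
7) 4000.0ms=7b +190.476ms=1/3b
8) 4190.476ms=22/3b +190.476ms=1/3b
9) 4380.952ms=23/3b +190.476ms=1/3b
10) 4571.429ms=8b +571.429ms=1b
11) 5142.857ms=9b +285.714ms=1/2b
12) 5428.571ms=19/2b +1428.571ms=5/2b
13) 6857.143ms=12b +857.143ms=3/2b
14) 7714.286ms=27/2b +857.143ms=3/2b
15) 8571.429ms=15b +571.429ms=1b
Σ=16b of 16 (105bpm 4/4) — PASS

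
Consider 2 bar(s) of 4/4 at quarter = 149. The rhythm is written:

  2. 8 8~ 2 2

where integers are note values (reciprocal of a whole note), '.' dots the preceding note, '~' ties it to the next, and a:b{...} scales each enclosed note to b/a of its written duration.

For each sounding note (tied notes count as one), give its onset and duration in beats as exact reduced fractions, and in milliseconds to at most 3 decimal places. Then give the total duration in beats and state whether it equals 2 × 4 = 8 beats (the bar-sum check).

1) 0.0ms=0b +1208.054ms=3b
2) 1208.054ms=3b +201.342ms=1/2b
3) 1409.396ms=7/2b +1006.711ms=5/2b
4) 2416.107ms=6b +805.369ms=2b
Σ=8b of 8 (149bpm 4/4) — PASS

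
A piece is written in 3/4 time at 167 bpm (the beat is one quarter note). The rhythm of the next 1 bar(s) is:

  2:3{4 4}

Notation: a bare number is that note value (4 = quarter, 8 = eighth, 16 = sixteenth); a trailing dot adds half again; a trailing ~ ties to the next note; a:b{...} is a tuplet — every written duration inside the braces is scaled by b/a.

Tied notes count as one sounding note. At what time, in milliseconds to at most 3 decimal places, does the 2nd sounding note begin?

1. 0.0ms @ 0 + 538.922ms (3/2)
2. 538.922ms @ 3/2 + 538.922ms (3/2)

note 2 onset = 3/2b = 538.922ms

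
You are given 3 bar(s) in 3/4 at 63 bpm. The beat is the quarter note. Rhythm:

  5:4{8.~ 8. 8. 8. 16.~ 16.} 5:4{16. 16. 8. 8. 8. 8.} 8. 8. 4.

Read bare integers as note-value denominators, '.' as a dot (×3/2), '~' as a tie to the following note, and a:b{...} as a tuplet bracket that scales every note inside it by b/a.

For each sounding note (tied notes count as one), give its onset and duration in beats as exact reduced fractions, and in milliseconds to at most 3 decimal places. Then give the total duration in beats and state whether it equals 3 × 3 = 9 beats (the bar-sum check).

1) 0.0ms=0b +1142.857ms=6/5b
2) 1142.857ms=6/5b +571.429ms=3/5b
3) 1714.286ms=9/5b +571.429ms=3/5b
4) 2285.714ms=12/5b +571.429ms=3/5b
5) 2857.143ms=3b +285.714ms=3/10b
6) 3142.857ms=33/10b +285.714ms=3/10b
7) 3428.571ms=18/5b +571.429ms=3/5b
8) 4000.0ms=21/5b +571.429ms=3/5b
9) 4571.429ms=24/5b +571.429ms=3/5b
10) 5142.857ms=27/5b +571.429ms=3/5b
11) 5714.286ms=6b +714.286ms=3/4b
12) 6428.571ms=27/4b +714.286ms=3/4b
13) 7142.857ms=15/2b +1428.571ms=3/2b
Σ=9b of 9 (63bpm 3/4) — PASS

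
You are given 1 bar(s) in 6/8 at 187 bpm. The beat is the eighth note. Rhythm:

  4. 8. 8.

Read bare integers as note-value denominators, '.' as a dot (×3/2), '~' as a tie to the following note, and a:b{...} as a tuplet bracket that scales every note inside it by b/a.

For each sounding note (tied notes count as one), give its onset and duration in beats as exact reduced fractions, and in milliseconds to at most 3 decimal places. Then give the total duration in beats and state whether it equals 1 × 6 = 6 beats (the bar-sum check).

1) 0.0ms=0b +962.567ms=3b
2) 962.567ms=3b +481.283ms=3/2b
3) 1443.85ms=9/2b +481.283ms=3/2b
Σ=6b of 6 (187bpm 6/8) — PASS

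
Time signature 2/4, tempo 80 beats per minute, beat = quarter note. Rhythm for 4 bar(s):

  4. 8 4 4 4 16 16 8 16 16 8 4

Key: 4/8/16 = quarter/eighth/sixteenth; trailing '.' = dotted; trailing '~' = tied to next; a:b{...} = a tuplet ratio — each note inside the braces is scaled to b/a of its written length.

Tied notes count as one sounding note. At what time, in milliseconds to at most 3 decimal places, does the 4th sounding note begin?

1. 0.0ms @ 0 + 1125.0ms (3/2)
2. 1125.0ms @ 3/2 + 375.0ms (1/2)
3. 1500.0ms @ 2 + 750.0ms (1)
4. 2250.0ms @ 3 + 750.0ms (1)
5. 3000.0ms @ 4 + 750.0ms (1)
6. 3750.0ms @ 5 + 187.5ms (1/4)
7. 3937.5ms @ 21/4 + 187.5ms (1/4)
8. 4125.0ms @ 11/2 + 375.0ms (1/2)
9. 4500.0ms @ 6 + 187.5ms (1/4)
10. 4687.5ms @ 25/4 + 187.5ms (1/4)
11. 4875.0ms @ 13/2 + 375.0ms (1/2)
12. 5250.0ms @ 7 + 750.0ms (1)

note 4 onset = 3b = 2250.0ms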